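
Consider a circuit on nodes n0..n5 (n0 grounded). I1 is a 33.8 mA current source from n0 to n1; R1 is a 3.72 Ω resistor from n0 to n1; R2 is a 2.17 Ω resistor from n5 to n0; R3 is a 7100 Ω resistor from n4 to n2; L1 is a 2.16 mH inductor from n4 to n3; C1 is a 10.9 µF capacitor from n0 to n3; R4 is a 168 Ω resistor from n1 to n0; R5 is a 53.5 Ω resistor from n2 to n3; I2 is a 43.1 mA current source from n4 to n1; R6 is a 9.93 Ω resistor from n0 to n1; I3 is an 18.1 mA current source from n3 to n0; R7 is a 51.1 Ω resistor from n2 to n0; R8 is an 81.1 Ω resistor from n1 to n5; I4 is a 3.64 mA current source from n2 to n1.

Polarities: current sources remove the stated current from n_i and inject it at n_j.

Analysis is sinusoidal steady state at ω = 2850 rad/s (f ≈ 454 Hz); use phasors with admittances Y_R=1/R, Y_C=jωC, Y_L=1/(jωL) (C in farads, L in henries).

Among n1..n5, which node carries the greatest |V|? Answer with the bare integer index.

3

Apply KCL at each of the 5 non-ground nodes and solve the resulting linear system.
Node n1: branches {I1, R1, R4, I2, R6, R8, I4} → V_1 = 0.2079+0.000j
Node n2: branches {R3, R5, R7, I4} → V_2 = -0.3749+0.9068j
Node n3: branches {L1, C1, R5, I3} → V_3 = -0.5712+1.851j
Node n4: branches {R3, L1, I2} → V_4 = -0.5706+1.586j
Node n5: branches {R2, R8} → V_5 = 0.005417+0.000j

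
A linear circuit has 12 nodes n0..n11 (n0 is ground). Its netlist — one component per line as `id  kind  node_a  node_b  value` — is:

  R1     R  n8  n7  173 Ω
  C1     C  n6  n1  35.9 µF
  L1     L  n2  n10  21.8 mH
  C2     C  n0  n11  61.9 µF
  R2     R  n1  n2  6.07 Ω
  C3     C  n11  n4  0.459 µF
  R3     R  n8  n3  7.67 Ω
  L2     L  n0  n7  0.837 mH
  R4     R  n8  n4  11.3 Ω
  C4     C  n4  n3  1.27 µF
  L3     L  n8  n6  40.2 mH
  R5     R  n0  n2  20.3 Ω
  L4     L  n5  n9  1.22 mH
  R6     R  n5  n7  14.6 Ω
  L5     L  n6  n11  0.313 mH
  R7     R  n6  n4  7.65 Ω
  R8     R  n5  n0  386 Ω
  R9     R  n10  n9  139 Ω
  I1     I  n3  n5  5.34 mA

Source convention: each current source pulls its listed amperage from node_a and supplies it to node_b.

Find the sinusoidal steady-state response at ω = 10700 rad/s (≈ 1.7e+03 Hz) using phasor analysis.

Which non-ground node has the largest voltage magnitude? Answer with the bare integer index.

Element admittances at ω=10700 rad/s:
  Y(R1) = 0.005780+0.000j S between n8,n7
  Y(C1) = 0.000+0.3841j S between n6,n1
  Y(L1) = 0.000-0.004287j S between n2,n10
  Y(C2) = 0.000+0.6623j S between n0,n11
  Y(R2) = 0.1647+0.000j S between n1,n2
  Y(C3) = 0.000+0.004911j S between n11,n4
  Y(R3) = 0.1304+0.000j S between n8,n3
  Y(L2) = 0.000-0.1117j S between n0,n7
  Y(R4) = 0.08850+0.000j S between n8,n4
  Y(C4) = 0.000+0.01359j S between n4,n3
  Y(L3) = 0.000-0.002325j S between n8,n6
  Y(R5) = 0.04926+0.000j S between n0,n2
  Y(L4) = 0.000-0.07660j S between n5,n9
  Y(R6) = 0.06849+0.000j S between n5,n7
  Y(L5) = 0.000-0.2986j S between n6,n11
  Y(R7) = 0.1307+0.000j S between n6,n4
  Y(R8) = 0.002591+0.000j S between n5,n0
  Y(R9) = 0.007194+0.000j S between n10,n9
  I1: injects 0.00534 A into n5 (from n3)
Assemble and solve the 11×11 MNA system:
  V(n1)=-0.0008140-0.009264j  V(n2)=0.0006384-0.007783j  V(n3)=-0.1288+0.01566j  V(n4)=-0.03905-0.007284j  V(n5)=0.07262+0.03951j  V(n6)=-0.001449-0.008641j  V(n7)=0.001359+0.03897j  V(n8)=-0.09027+0.006304j  V(n9)=0.07080+0.03598j  V(n10)=0.03317+0.05537j  V(n11)=0.0006534+0.006901j

3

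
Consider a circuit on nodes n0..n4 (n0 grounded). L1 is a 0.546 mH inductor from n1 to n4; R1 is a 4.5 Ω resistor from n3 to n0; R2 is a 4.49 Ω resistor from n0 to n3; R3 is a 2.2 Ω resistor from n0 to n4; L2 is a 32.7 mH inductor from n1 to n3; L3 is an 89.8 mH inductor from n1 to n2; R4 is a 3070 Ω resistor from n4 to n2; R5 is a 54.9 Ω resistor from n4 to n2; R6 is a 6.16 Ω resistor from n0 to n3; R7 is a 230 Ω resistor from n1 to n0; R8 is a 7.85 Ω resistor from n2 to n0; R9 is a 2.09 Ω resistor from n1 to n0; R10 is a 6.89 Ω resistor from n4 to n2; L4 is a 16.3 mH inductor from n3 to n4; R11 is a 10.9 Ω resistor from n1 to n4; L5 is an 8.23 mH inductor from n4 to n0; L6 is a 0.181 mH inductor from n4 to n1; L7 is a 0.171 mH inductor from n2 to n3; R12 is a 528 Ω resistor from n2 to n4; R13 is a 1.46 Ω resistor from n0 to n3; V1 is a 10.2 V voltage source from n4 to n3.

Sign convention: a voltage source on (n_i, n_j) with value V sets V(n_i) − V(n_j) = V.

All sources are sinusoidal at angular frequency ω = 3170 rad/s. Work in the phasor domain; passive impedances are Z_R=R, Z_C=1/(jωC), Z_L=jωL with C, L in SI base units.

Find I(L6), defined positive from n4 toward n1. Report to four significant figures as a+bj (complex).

Element admittances at ω=3170 rad/s:
  Y(L1) = 0.000-0.5778j S between n1,n4
  Y(R1) = 0.2222+0.000j S between n3,n0
  Y(R2) = 0.2227+0.000j S between n0,n3
  Y(R3) = 0.4545+0.000j S between n0,n4
  Y(L2) = 0.000-0.009647j S between n1,n3
  Y(L3) = 0.000-0.003513j S between n1,n2
  Y(R4) = 0.0003257+0.000j S between n4,n2
  Y(R5) = 0.01821+0.000j S between n4,n2
  Y(R6) = 0.1623+0.000j S between n0,n3
  Y(R7) = 0.004348+0.000j S between n1,n0
  Y(R8) = 0.1274+0.000j S between n2,n0
  Y(R9) = 0.4785+0.000j S between n1,n0
  Y(R10) = 0.1451+0.000j S between n4,n2
  Y(L4) = 0.000-0.01935j S between n3,n4
  Y(R11) = 0.09174+0.000j S between n1,n4
  Y(L5) = 0.000-0.03833j S between n4,n0
  Y(L6) = 0.000-1.743j S between n4,n1
  Y(L7) = 0.000-1.845j S between n2,n3
  Y(R12) = 0.001894+0.000j S between n2,n4
  Y(R13) = 0.6849+0.000j S between n0,n3
  V1: constraint V(n4)−V(n3) = 10.2
Assemble and solve the 5×5 MNA system:
  V(n1)=5.892-0.9204j  V(n2)=-3.791+1.438j  V(n3)=-4.013+0.2853j  V(n4)=6.187+0.2853j
  i(V1)=-7.301+1.070j

2.101-0.5141j A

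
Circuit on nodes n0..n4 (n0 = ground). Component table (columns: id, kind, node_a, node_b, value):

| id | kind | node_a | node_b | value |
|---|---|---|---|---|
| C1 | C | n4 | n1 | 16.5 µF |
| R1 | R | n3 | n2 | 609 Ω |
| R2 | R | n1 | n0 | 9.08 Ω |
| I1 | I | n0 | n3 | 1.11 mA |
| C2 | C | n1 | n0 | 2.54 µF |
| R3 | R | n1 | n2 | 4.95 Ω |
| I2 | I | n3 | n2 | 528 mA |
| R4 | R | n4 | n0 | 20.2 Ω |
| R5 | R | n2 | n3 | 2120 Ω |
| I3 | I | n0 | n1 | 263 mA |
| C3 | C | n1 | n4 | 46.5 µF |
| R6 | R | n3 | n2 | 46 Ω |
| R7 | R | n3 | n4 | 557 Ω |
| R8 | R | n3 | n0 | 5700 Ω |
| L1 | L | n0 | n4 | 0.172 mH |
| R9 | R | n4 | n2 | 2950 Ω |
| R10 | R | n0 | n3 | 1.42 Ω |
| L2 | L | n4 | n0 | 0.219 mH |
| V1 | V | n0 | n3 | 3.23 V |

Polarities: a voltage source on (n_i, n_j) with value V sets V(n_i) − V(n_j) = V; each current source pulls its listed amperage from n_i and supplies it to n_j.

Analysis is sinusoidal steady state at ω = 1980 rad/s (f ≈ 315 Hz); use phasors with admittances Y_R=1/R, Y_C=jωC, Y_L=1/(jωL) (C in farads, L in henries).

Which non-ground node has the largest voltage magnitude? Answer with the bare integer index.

Apply KCL at each of the 4 non-ground nodes and solve the resulting linear system.
Node n1: branches {C1, R2, C2, R3, I3, C3} → V_1 = 2.507-2.526j
Node n2: branches {R1, R3, I2, R5, R6, R9} → V_2 = 4.232-2.256j
Node n3: branches {R1, I1, I2, R5, R6, R7, R8, R10, V1} → V_3 = -3.230+0.000j
Node n4: branches {C1, R4, C3, R7, L1, R9, L2} → V_4 = -0.06033+0.06133j
Source currents: i(V1)=-1.932+0.05370j

2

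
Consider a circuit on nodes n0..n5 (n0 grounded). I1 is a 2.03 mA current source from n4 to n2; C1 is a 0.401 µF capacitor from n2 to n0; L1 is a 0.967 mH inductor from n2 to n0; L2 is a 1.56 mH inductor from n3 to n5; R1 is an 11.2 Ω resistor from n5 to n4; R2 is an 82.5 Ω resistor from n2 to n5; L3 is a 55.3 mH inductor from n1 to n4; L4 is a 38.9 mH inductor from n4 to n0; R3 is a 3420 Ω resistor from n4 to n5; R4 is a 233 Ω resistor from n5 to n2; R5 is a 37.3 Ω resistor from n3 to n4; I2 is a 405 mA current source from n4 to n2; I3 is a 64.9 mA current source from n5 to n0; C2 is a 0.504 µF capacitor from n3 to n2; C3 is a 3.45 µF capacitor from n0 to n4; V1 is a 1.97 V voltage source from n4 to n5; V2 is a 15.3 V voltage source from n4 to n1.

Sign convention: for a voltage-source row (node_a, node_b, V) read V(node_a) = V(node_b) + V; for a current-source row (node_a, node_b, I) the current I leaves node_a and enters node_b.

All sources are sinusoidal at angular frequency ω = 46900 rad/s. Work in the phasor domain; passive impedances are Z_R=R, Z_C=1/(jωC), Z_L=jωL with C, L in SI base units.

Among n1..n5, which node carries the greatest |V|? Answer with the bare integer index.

Element admittances at ω=46900 rad/s:
  I1: injects 0.00203 A into n2 (from n4)
  Y(C1) = 0.000+0.01881j S between n2,n0
  Y(L1) = 0.000-0.02205j S between n2,n0
  Y(L2) = 0.000-0.01367j S between n3,n5
  Y(R1) = 0.08929+0.000j S between n5,n4
  Y(R2) = 0.01212+0.000j S between n2,n5
  Y(L3) = 0.000-0.0003856j S between n1,n4
  Y(L4) = 0.000-0.0005481j S between n4,n0
  Y(R3) = 0.0002924+0.000j S between n4,n5
  Y(R4) = 0.004292+0.000j S between n5,n2
  Y(R5) = 0.02681+0.000j S between n3,n4
  I2: injects 0.405 A into n2 (from n4)
  I3: injects 0.0649 A into n0 (from n5)
  Y(C2) = 0.000+0.02364j S between n3,n2
  Y(C3) = 0.000+0.1618j S between n0,n4
  V1: constraint V(n4)−V(n5) = 1.97
  V2: constraint V(n4)−V(n1) = 15.3
Assemble and solve the 7×7 MNA system:
  V(n1)=-15.12+0.3443j  V(n2)=9.074-2.894j  V(n3)=5.580+7.181j  V(n4)=0.1825+0.3443j  V(n5)=-1.788+0.3443j
  i(V1)=-0.3833+0.1539j  i(V2)=0.000+0.005899j

1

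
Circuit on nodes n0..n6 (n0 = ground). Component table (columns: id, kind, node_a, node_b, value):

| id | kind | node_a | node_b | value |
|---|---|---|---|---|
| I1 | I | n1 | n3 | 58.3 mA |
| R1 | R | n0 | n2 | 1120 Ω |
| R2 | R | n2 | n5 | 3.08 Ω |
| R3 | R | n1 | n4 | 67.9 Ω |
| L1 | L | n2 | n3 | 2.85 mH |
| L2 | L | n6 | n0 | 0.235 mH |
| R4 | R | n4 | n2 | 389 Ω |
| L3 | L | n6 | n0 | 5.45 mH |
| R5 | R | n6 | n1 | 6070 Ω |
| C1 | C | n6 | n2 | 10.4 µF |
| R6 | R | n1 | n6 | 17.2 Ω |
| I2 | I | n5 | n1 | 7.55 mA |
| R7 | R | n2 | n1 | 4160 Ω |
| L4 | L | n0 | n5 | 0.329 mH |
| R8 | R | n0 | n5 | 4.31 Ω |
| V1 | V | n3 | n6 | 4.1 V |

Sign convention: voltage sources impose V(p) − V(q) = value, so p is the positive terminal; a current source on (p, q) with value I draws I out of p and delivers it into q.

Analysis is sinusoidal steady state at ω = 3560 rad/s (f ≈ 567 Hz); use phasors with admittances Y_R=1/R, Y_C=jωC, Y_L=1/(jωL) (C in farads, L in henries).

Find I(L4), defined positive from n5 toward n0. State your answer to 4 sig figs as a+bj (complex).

Element admittances at ω=3560 rad/s:
  I1: injects 0.0583 A into n3 (from n1)
  Y(R1) = 0.0008929+0.000j S between n0,n2
  Y(R2) = 0.3247+0.000j S between n2,n5
  Y(R3) = 0.01473+0.000j S between n1,n4
  Y(L1) = 0.000-0.09856j S between n2,n3
  Y(L2) = 0.000-1.195j S between n6,n0
  Y(R4) = 0.002571+0.000j S between n4,n2
  Y(L3) = 0.000-0.05154j S between n6,n0
  Y(R5) = 0.0001647+0.000j S between n6,n1
  Y(C1) = 0.000+0.03702j S between n6,n2
  Y(R6) = 0.05814+0.000j S between n1,n6
  I2: injects 0.00755 A into n1 (from n5)
  Y(R7) = 0.0002404+0.000j S between n2,n1
  Y(L4) = 0.000-0.8538j S between n0,n5
  Y(R8) = 0.2320+0.000j S between n0,n5
  V1: constraint V(n3)−V(n6) = 4.1
Assemble and solve the 7×7 MNA system:
  V(n1)=-1.081-0.08639j  V(n2)=0.5839-1.115j  V(n3)=3.821-0.04356j  V(n4)=-0.8332-0.2392j  V(n5)=0.3949-0.04432j  V(n6)=-0.2795-0.04356j
  i(V1)=-0.04726+0.3190j

-0.03784-0.3372j A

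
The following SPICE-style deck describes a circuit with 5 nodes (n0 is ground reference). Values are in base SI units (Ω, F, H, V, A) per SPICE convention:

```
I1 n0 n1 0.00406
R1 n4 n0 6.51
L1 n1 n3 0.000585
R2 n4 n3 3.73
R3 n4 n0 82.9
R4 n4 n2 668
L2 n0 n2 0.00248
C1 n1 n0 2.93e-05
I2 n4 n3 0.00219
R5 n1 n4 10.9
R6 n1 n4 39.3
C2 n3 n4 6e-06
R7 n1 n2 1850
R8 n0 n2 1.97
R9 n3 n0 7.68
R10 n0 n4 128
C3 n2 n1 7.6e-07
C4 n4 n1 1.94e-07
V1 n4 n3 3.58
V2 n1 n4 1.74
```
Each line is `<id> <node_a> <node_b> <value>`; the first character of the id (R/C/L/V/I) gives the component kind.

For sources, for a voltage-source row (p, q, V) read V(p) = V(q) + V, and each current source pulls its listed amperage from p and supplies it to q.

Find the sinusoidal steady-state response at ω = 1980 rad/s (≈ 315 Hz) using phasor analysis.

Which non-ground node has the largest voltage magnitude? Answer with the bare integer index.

1

Element admittances at ω=1980 rad/s:
  I1: injects 0.00406 A into n1 (from n0)
  Y(R1) = 0.1536+0.000j S between n4,n0
  Y(L1) = 0.000-0.8633j S between n1,n3
  Y(R2) = 0.2681+0.000j S between n4,n3
  Y(R3) = 0.01206+0.000j S between n4,n0
  Y(R4) = 0.001497+0.000j S between n4,n2
  Y(L2) = 0.000-0.2036j S between n0,n2
  Y(C1) = 0.000+0.05801j S between n1,n0
  I2: injects 0.00219 A into n3 (from n4)
  Y(R5) = 0.09174+0.000j S between n1,n4
  Y(R6) = 0.02545+0.000j S between n1,n4
  Y(C2) = 0.000+0.01188j S between n3,n4
  Y(R7) = 0.0005405+0.000j S between n1,n2
  Y(R8) = 0.5076+0.000j S between n0,n2
  Y(R9) = 0.1302+0.000j S between n3,n0
  Y(R10) = 0.007812+0.000j S between n0,n4
  Y(C3) = 0.000+0.001505j S between n2,n1
  Y(C4) = 0.000+0.0003841j S between n4,n1
  V1: constraint V(n4)−V(n3) = 3.58
  V2: constraint V(n1)−V(n4) = 1.74
Assemble and solve the 6×6 MNA system:
  V(n1)=3.155-0.6142j  V(n2)=0.005699+0.009122j  V(n3)=-2.165-0.6142j  V(n4)=1.415-0.6142j
  i(V1)=-1.244+4.470j  i(V2)=-0.2381+4.405j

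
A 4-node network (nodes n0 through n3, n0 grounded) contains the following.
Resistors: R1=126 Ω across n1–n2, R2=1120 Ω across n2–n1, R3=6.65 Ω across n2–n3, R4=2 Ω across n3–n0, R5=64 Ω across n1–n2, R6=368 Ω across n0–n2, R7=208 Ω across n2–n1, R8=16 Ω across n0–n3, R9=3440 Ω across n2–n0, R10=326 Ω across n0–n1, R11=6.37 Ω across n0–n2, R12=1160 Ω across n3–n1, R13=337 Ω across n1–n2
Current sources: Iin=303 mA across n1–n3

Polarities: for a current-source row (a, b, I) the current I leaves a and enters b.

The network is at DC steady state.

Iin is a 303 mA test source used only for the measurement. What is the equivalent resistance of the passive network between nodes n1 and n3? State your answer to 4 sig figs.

Element admittances at DC:
  Y(R1) = 0.007937 S between n1,n2
  Y(R2) = 0.0008929 S between n2,n1
  Y(R3) = 0.1504 S between n2,n3
  Y(R4) = 0.5000 S between n3,n0
  Y(R5) = 0.01562 S between n1,n2
  Y(R6) = 0.002717 S between n0,n2
  Y(R7) = 0.004808 S between n2,n1
  Y(R8) = 0.06250 S between n0,n3
  Y(R9) = 0.0002907 S between n2,n0
  Y(R10) = 0.003067 S between n0,n1
  Y(R11) = 0.1570 S between n0,n2
  Y(R12) = 0.0008621 S between n3,n1
  Y(R13) = 0.002967 S between n1,n2
  Iin: injects 0.303 A into n3 (from n1)
Assemble and solve the 3×3 MNA system:
  V(n1)=-9.029  V(n2)=-0.7359  V(n3)=0.2586

R_eq = 30.65 Ω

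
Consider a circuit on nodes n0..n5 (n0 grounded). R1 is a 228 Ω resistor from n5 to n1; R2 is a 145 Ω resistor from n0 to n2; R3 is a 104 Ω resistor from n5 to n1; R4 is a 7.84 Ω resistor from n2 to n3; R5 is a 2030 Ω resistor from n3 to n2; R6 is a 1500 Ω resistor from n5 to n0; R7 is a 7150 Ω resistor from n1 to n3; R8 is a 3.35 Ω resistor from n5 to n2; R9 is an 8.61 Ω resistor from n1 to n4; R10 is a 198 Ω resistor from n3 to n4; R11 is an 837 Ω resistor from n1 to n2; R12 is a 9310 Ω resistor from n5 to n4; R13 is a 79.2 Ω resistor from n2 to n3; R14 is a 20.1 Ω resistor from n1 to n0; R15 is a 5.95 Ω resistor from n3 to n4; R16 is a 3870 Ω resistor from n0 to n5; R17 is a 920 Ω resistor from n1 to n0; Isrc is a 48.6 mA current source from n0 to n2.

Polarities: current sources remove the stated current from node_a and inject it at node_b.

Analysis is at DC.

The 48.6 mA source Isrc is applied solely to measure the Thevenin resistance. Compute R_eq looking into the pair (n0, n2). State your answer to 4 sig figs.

R_eq = 28.13 Ω

Apply KCL at each of the 5 non-ground nodes and solve the resulting linear system.
Node n1: branches {R1, R3, R7, R9, R11, R14, R17} → V_1 = 0.7462
Node n2: branches {R2, R4, R5, R8, R11, R13, Isrc} → V_2 = 1.367
Node n3: branches {R4, R5, R7, R10, R13, R15} → V_3 = 1.162
Node n4: branches {R9, R10, R12, R15} → V_4 = 0.9950
Node n5: branches {R1, R3, R6, R8, R12, R16} → V_5 = 1.335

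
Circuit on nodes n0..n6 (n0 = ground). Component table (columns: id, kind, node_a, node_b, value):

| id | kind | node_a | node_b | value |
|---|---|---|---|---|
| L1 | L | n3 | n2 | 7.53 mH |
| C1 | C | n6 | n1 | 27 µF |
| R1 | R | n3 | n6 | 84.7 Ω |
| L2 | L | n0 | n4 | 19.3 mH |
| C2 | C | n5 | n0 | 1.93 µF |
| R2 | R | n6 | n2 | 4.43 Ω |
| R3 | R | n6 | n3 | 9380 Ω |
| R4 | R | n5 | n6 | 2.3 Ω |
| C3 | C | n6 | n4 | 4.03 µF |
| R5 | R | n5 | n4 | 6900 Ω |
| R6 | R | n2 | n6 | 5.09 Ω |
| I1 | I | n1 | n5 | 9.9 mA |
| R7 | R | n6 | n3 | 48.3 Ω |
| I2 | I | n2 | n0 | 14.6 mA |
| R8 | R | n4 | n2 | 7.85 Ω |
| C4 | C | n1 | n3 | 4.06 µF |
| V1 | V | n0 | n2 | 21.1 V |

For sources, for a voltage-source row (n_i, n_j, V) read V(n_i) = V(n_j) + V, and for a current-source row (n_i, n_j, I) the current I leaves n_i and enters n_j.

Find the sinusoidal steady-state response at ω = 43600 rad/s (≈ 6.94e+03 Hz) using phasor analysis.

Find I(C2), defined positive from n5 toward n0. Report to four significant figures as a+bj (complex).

Element admittances at ω=43600 rad/s:
  Y(L1) = 0.000-0.003046j S between n3,n2
  Y(C1) = 0.000+1.177j S between n6,n1
  Y(R1) = 0.01181+0.000j S between n3,n6
  Y(L2) = 0.000-0.001188j S between n0,n4
  Y(C2) = 0.000+0.08415j S between n5,n0
  Y(R2) = 0.2257+0.000j S between n6,n2
  Y(R3) = 0.0001066+0.000j S between n6,n3
  Y(R4) = 0.4348+0.000j S between n5,n6
  Y(C3) = 0.000+0.1757j S between n6,n4
  Y(R5) = 0.0001449+0.000j S between n5,n4
  Y(R6) = 0.1965+0.000j S between n2,n6
  I1: injects 0.0099 A into n5 (from n1)
  Y(R7) = 0.02070+0.000j S between n6,n3
  I2: injects 0.0146 A into n0 (from n2)
  Y(R8) = 0.1274+0.000j S between n4,n2
  Y(C4) = 0.000+0.1770j S between n1,n3
  V1: constraint V(n0)−V(n2) = 21.1
Assemble and solve the 7×7 MNA system:
  V(n1)=-19.68+2.884j  V(n2)=-21.10+0.000j  V(n3)=-19.67+2.937j  V(n4)=-21.64+2.494j  V(n5)=-18.42+6.431j  V(n6)=-19.68+2.868j
  i(V1)=-0.5236-1.524j

-0.5412-1.550j A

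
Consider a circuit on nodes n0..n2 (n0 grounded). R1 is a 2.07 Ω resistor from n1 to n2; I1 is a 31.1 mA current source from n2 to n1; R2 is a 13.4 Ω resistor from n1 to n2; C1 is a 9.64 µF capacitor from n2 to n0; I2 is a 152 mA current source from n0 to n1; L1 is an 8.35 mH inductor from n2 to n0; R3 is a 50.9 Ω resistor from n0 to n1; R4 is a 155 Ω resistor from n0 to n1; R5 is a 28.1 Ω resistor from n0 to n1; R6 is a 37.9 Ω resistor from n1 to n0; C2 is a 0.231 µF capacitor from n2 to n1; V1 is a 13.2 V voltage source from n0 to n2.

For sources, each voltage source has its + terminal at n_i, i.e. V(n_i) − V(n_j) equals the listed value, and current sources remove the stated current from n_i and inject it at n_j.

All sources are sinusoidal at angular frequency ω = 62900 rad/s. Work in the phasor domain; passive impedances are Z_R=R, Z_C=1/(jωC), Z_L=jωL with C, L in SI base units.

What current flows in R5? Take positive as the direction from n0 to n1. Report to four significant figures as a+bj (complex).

MNA unknowns: 2 node voltages V₁..V_2 plus 1 source current (V1)
R1: Y=0.4831+0.000j on G[1,2]
I1: z[2]−=0.0311, z[1]+=0.0311
R2: Y=0.07463+0.000j on G[1,2]
C1: Y=0.000+0.6064j on G[2,0]
I2: z[0]−=0.152, z[1]+=0.152
L1: Y=0.000-0.001904j on G[2,0]
R3: Y=0.01965+0.000j on G[0,1]
R4: Y=0.006452+0.000j on G[0,1]
R5: Y=0.03559+0.000j on G[0,1]
R6: Y=0.02639+0.000j on G[1,0]
C2: Y=0.000+0.01453j on G[2,1]
V1: row V0−V2=13.2, i_V1 at 0,2
solve → V1=-11.12-0.04686j, V2=-13.20+0.000j
aux → i_V1=-1.131-7.983j

0.3956+0.001668j A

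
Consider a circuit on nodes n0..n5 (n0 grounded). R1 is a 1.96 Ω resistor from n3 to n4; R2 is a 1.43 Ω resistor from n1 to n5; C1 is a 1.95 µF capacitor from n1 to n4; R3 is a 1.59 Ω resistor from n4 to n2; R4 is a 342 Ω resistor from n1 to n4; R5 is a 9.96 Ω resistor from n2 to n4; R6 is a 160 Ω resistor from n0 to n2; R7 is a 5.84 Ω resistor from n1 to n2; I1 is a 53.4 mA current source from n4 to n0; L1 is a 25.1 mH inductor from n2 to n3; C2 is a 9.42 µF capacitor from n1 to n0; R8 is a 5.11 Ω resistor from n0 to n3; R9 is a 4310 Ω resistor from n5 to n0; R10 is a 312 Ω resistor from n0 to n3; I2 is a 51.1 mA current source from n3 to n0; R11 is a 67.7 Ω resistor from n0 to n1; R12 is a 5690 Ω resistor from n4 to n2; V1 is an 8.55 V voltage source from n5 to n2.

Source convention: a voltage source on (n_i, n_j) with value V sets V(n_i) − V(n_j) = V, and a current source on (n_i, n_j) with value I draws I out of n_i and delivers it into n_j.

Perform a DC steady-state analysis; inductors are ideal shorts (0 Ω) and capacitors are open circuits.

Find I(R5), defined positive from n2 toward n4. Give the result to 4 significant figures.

0.002721 A

Apply KCL at each of the 5 non-ground nodes and solve the resulting linear system.
Node n1: branches {R2, C1, R4, R7, C2, R11} → V_1 = 5.811
Node n2: branches {R3, R5, R6, R7, L1, R12, V1} → V_2 = -0.9364
Node n3: branches {R1, L1, R8, R10, I2} → V_3 = -0.9364
Node n4: branches {R1, C1, R3, R4, R5, I1, R12} → V_4 = -0.9635
Node n5: branches {R2, R9, V1} → V_5 = 7.614
Source currents: i(L1)=-0.1213, i(V1)=-1.263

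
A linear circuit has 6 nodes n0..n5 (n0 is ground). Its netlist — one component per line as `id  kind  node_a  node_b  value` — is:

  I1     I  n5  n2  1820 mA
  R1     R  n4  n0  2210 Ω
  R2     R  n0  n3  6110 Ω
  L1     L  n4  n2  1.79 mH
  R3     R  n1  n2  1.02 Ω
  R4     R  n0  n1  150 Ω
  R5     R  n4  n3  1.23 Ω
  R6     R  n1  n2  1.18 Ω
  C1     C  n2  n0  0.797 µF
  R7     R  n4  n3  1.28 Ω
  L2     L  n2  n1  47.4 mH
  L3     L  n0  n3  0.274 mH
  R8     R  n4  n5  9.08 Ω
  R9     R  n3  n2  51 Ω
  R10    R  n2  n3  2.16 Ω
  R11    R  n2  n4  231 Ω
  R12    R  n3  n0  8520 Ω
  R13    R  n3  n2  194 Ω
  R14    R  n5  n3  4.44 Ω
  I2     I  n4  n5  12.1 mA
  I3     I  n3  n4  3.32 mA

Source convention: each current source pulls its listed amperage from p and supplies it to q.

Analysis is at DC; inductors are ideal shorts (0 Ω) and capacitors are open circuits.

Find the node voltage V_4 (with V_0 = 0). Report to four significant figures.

MNA unknowns: 5 node voltages V₁..V_5 plus 3 source currents (L1, L2, L3)
I1: z[5]−=1.82, z[2]+=1.82
R1: Y=0.0004525 on G[4,0]
R2: Y=0.0001637 on G[0,3]
L1: row V4−V2=0, i_L1 at 4,2
R3: Y=0.9804 on G[1,2]
R4: Y=0.006667 on G[0,1]
R5: Y=0.8130 on G[4,3]
R6: Y=0.8475 on G[1,2]
C1: Y=0.000 on G[2,0]
R7: Y=0.7812 on G[4,3]
L2: row V2−V1=0, i_L2 at 2,1
L3: row V0−V3=0, i_L3 at 0,3
R8: Y=0.1101 on G[4,5]
R9: Y=0.01961 on G[3,2]
R10: Y=0.4630 on G[2,3]
R11: Y=0.004329 on G[2,4]
R12: Y=0.0001174 on G[3,0]
R13: Y=0.005155 on G[3,2]
R14: Y=0.2252 on G[5,3]
I2: z[4]−=0.0121, z[5]+=0.0121
I3: z[3]−=0.00332, z[4]+=0.00332
solve → V1=0.5629, V2=0.5629, V3=0.000, V4=0.5629, V5=-5.206
aux → i_L1=-1.542, i_L2=0.003752, i_L3=0.004007

0.5629 V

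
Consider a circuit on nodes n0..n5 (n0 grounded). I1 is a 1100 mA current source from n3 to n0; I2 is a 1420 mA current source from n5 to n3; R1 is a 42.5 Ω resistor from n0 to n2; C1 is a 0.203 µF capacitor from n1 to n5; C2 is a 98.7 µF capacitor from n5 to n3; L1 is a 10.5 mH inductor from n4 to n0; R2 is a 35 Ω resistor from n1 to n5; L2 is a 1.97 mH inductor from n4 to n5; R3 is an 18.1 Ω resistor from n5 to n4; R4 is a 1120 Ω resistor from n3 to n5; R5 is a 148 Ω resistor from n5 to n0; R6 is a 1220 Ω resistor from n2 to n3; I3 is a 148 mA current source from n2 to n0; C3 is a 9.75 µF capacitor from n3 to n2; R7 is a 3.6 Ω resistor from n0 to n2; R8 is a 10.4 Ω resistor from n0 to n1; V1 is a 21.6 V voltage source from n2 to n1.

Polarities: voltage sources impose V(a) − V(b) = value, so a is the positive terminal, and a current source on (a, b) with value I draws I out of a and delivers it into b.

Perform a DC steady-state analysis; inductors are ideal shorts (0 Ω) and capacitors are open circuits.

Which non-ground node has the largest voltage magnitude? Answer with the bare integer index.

3

Element admittances at DC:
  I1: injects 1.1 A into n0 (from n3)
  I2: injects 1.42 A into n3 (from n5)
  Y(R1) = 0.02353 S between n0,n2
  Y(C1) = 0.000 S between n1,n5
  Y(C2) = 0.000 S between n5,n3
  L1: short n4↔n0 (DC inductor)
  Y(R2) = 0.02857 S between n1,n5
  L2: short n4↔n5 (DC inductor)
  Y(R3) = 0.05525 S between n5,n4
  Y(R4) = 0.0008929 S between n3,n5
  Y(R5) = 0.006757 S between n5,n0
  Y(R6) = 0.0008197 S between n2,n3
  I3: injects 0.148 A into n0 (from n2)
  Y(C3) = 0.000 S between n3,n2
  Y(R7) = 0.2778 S between n0,n2
  Y(R8) = 0.09615 S between n0,n1
  V1: constraint V(n2)−V(n1) = 21.6
Assemble and solve the 8×8 MNA system:
  V(n1)=-15.27  V(n2)=6.329  V(n3)=189.9  V(n4)=0.000  V(n5)=0.000
  i(L1)=-1.687  i(L2)=1.687  i(V1)=-1.905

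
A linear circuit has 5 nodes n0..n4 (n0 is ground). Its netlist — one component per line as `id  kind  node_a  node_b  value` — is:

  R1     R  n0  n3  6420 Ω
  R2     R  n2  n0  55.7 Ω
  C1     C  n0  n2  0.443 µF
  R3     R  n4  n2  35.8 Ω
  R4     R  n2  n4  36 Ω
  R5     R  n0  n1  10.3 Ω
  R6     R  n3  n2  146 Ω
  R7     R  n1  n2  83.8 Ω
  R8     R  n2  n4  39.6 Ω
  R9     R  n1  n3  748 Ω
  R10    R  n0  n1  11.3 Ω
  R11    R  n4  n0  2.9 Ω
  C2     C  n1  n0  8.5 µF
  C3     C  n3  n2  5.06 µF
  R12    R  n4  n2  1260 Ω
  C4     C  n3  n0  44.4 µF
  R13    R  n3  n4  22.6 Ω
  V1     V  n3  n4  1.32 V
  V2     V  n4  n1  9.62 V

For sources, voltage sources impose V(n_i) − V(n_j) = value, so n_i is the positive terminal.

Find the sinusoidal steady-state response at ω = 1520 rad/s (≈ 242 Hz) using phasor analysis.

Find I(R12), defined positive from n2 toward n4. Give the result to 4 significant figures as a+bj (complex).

MNA unknowns: 4 node voltages V₁..V_4 plus 2 source currents (V1, V2)
R1: Y=0.0001558+0.000j on G[0,3]
R2: Y=0.01795+0.000j on G[2,0]
C1: Y=0.000+0.0006734j on G[0,2]
R3: Y=0.02793+0.000j on G[4,2]
R4: Y=0.02778+0.000j on G[2,4]
R5: Y=0.09709+0.000j on G[0,1]
R6: Y=0.006849+0.000j on G[3,2]
R7: Y=0.01193+0.000j on G[1,2]
R8: Y=0.02525+0.000j on G[2,4]
R9: Y=0.001337+0.000j on G[1,3]
R10: Y=0.08850+0.000j on G[0,1]
R11: Y=0.3448+0.000j on G[4,0]
C2: Y=0.000+0.01292j on G[1,0]
C3: Y=0.000+0.007691j on G[3,2]
R12: Y=0.0007937+0.000j on G[4,2]
C4: Y=0.000+0.06749j on G[3,0]
R13: Y=0.04425+0.000j on G[3,4]
V1: row V3−V4=1.32, i_V1 at 3,4
V2: row V4−V1=9.62, i_V2 at 4,1
solve → V1=-6.383-0.4201j, V2=1.868-0.1925j, V3=4.557-0.4201j, V4=3.237-0.4201j
aux → i_V1=-0.1223-0.3266j, i_V2=-1.292-0.1631j

-0.001087+0.0001806j A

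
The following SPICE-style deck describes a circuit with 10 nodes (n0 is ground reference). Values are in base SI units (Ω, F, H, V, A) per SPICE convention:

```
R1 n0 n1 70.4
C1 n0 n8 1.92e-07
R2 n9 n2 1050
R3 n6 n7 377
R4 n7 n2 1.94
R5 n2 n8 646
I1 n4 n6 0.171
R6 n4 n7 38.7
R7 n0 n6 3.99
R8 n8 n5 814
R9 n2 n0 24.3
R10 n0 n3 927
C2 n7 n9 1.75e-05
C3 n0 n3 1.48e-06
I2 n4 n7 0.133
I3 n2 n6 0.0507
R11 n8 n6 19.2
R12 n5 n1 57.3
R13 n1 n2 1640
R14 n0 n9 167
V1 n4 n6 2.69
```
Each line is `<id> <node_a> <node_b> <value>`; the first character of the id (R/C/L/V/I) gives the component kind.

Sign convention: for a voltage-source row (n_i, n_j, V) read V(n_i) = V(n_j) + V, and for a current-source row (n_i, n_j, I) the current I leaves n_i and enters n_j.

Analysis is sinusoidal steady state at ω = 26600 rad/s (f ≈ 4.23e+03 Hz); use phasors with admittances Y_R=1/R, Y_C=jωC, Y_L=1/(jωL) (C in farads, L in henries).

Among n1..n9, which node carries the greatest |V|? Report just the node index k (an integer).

Element admittances at ω=26600 rad/s:
  Y(R1) = 0.01420+0.000j S between n0,n1
  Y(C1) = 0.000+0.005107j S between n0,n8
  Y(R2) = 0.0009524+0.000j S between n9,n2
  Y(R3) = 0.002653+0.000j S between n6,n7
  Y(R4) = 0.5155+0.000j S between n7,n2
  Y(R5) = 0.001548+0.000j S between n2,n8
  I1: injects 0.171 A into n6 (from n4)
  Y(R6) = 0.02584+0.000j S between n4,n7
  Y(R7) = 0.2506+0.000j S between n0,n6
  Y(R8) = 0.001229+0.000j S between n8,n5
  Y(R9) = 0.04115+0.000j S between n2,n0
  Y(R10) = 0.001079+0.000j S between n0,n3
  Y(C2) = 0.000+0.4655j S between n7,n9
  Y(C3) = 0.000+0.03937j S between n0,n3
  I2: injects 0.133 A into n7 (from n4)
  I3: injects 0.0507 A into n6 (from n2)
  Y(R11) = 0.05208+0.000j S between n8,n6
  Y(R12) = 0.01745+0.000j S between n5,n1
  Y(R13) = 0.0006098+0.000j S between n1,n2
  Y(R14) = 0.005988+0.000j S between n0,n9
  V1: constraint V(n4)−V(n6) = 2.69
Assemble and solve the 10×10 MNA system:
  V(n1)=0.04675+0.002087j  V(n2)=1.718+0.0003283j  V(n3)=0.000+0.000j  V(n4)=2.359+0.004556j  V(n5)=0.02641+0.003848j  V(n6)=-0.3310+0.004556j  V(n7)=1.961+0.0002195j  V(n8)=-0.2625+0.02885j  V(n9)=1.960+0.02593j
  i(V1)=-0.3143-0.0001121j

4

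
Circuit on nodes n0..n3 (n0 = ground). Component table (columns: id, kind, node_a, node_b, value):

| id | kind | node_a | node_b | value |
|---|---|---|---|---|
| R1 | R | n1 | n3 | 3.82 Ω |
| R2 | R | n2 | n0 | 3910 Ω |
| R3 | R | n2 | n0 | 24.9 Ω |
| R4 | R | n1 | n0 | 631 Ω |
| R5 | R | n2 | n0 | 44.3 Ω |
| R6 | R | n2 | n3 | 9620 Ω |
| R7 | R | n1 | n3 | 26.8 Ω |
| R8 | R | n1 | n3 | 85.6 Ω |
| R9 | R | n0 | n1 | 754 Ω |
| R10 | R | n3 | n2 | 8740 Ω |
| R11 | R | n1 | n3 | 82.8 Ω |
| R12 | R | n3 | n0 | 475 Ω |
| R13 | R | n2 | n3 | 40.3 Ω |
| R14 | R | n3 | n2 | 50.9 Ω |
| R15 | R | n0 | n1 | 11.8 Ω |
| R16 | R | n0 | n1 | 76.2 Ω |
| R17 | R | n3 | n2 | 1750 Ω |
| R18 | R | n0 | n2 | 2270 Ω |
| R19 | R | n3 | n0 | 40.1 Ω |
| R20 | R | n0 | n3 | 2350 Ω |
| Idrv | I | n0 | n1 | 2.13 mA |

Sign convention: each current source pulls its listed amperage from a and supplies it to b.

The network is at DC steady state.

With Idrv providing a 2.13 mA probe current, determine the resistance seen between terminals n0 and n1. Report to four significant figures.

R_eq = 6.805 Ω

MNA unknowns: 3 node voltages V₁..V_3
R1: Y=0.2618 on G[1,3]
R2: Y=0.0002558 on G[2,0]
R3: Y=0.04016 on G[2,0]
R4: Y=0.001585 on G[1,0]
R5: Y=0.02257 on G[2,0]
R6: Y=0.0001040 on G[2,3]
R7: Y=0.03731 on G[1,3]
R8: Y=0.01168 on G[1,3]
R9: Y=0.001326 on G[0,1]
R10: Y=0.0001144 on G[3,2]
R11: Y=0.01208 on G[1,3]
R12: Y=0.002105 on G[3,0]
R13: Y=0.02481 on G[2,3]
R14: Y=0.01965 on G[3,2]
R15: Y=0.08475 on G[0,1]
R16: Y=0.01312 on G[0,1]
R17: Y=0.0005714 on G[3,2]
R18: Y=0.0004405 on G[0,2]
R19: Y=0.02494 on G[3,0]
R20: Y=0.0004255 on G[0,3]
Idrv: z[0]−=0.00213, z[1]+=0.00213
solve → V1=0.01449, V2=0.005172, V3=0.01242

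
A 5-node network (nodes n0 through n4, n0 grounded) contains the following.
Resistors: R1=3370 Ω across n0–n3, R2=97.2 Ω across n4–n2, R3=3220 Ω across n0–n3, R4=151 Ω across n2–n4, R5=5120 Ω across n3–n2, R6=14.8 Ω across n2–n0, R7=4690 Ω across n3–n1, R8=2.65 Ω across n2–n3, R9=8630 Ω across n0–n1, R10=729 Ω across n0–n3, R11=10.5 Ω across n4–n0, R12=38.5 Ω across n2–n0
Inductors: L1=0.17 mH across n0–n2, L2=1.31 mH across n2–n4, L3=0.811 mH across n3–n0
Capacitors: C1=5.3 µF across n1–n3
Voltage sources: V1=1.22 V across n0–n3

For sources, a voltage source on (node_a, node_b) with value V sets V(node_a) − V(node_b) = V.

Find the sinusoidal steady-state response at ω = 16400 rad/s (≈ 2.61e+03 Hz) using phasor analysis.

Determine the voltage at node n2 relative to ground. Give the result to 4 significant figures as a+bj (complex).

Apply KCL at each of the 4 non-ground nodes and solve the resulting linear system.
Node n1: branches {R7, C1, R9} → V_1 = -1.220-0.001626j
Node n2: branches {R2, L1, R4, R5, R6, L2, R8, R12} → V_2 = -0.5765-0.4490j
Node n3: branches {R1, R3, R5, R7, C1, L3, R8, R10, V1} → V_3 = -1.220+0.000j
Node n4: branches {R2, R4, L2, R11} → V_4 = -0.2939+0.04961j
Source currents: i(V1)=-0.2455+0.2612j

-0.5765-0.4490j V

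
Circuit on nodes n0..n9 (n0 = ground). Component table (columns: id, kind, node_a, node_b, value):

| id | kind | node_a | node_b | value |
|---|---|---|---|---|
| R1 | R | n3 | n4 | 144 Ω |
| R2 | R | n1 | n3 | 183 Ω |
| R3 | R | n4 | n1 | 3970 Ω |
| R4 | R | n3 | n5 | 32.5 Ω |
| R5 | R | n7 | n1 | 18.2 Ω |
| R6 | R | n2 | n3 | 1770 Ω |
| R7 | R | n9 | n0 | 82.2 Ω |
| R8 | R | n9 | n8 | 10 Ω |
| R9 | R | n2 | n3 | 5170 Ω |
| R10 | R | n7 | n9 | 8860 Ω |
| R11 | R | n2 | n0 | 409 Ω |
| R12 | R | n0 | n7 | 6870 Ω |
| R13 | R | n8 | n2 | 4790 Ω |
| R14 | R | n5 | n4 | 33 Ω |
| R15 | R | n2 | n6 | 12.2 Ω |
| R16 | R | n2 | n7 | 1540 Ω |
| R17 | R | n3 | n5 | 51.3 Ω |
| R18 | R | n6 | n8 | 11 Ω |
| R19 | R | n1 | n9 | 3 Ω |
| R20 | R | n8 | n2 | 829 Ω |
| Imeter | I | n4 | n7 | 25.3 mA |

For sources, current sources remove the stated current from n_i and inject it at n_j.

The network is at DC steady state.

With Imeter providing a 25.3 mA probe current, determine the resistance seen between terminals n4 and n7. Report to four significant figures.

R_eq = 208.1 Ω

MNA unknowns: 9 node voltages V₁..V_9
R1: Y=0.006944 on G[3,4]
R2: Y=0.005464 on G[1,3]
R3: Y=0.0002519 on G[4,1]
R4: Y=0.03077 on G[3,5]
R5: Y=0.05495 on G[7,1]
R6: Y=0.0005650 on G[2,3]
R7: Y=0.01217 on G[9,0]
R8: Y=0.1000 on G[9,8]
R9: Y=0.0001934 on G[2,3]
R10: Y=0.0001129 on G[7,9]
R11: Y=0.002445 on G[2,0]
R12: Y=0.0001456 on G[0,7]
R13: Y=0.0002088 on G[8,2]
R14: Y=0.03030 on G[5,4]
R15: Y=0.08197 on G[2,6]
R16: Y=0.0006494 on G[2,7]
R17: Y=0.01949 on G[3,5]
R18: Y=0.09091 on G[6,8]
R19: Y=0.3333 on G[1,9]
R20: Y=0.001206 on G[8,2]
Imeter: z[4]−=0.0253, z[7]+=0.0253
solve → V1=0.01542, V2=-0.06856, V3=-3.866, V4=-4.797, V5=-4.216, V6=-0.04063, V7=0.4674, V8=-0.01545, V9=0.008186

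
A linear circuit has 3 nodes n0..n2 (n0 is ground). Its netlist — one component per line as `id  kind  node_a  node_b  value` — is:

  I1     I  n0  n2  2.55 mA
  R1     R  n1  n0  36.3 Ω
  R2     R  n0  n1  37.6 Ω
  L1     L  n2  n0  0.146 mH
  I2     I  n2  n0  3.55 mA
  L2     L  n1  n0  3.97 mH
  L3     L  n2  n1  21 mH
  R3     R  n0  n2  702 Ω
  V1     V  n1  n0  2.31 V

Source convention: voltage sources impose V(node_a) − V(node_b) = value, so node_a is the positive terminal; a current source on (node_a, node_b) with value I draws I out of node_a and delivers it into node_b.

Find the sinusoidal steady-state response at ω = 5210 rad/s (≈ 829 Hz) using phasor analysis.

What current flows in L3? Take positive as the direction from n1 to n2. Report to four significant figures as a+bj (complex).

Element admittances at ω=5210 rad/s:
  I1: injects 0.00255 A into n2 (from n0)
  Y(R1) = 0.02755+0.000j S between n1,n0
  Y(R2) = 0.02660+0.000j S between n0,n1
  Y(L1) = 0.000-1.315j S between n2,n0
  I2: injects 0.00355 A into n0 (from n2)
  Y(L2) = 0.000-0.04835j S between n1,n0
  Y(L3) = 0.000-0.009140j S between n2,n1
  Y(R3) = 0.001425+0.000j S between n0,n2
  V1: constraint V(n1)−V(n0) = 2.31
Assemble and solve the 3×3 MNA system:
  V(n1)=2.310+0.000j  V(n2)=0.01595-0.0007726j
  i(V1)=-0.1251+0.1326j

7.061e-06-0.02097j A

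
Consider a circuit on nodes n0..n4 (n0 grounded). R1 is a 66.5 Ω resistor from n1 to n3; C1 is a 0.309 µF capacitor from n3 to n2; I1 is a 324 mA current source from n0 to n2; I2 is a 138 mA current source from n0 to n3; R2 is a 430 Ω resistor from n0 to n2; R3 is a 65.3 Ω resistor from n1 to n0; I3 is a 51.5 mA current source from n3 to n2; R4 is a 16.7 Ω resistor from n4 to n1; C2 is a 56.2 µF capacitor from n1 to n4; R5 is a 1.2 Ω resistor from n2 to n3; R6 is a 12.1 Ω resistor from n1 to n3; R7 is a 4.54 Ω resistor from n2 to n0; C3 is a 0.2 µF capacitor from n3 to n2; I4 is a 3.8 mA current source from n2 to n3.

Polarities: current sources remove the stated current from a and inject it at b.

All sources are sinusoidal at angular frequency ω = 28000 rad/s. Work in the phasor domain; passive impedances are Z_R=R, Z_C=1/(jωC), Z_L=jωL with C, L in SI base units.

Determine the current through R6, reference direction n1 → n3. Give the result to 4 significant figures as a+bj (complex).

Element admittances at ω=28000 rad/s:
  Y(R1) = 0.01504+0.000j S between n1,n3
  Y(C1) = 0.000+0.008652j S between n3,n2
  I1: injects 0.324 A into n2 (from n0)
  I2: injects 0.138 A into n3 (from n0)
  Y(R2) = 0.002326+0.000j S between n0,n2
  Y(R3) = 0.01531+0.000j S between n1,n0
  I3: injects 0.0515 A into n2 (from n3)
  Y(R4) = 0.05988+0.000j S between n4,n1
  Y(C2) = 0.000+1.574j S between n1,n4
  Y(R5) = 0.8333+0.000j S between n2,n3
  Y(R6) = 0.08264+0.000j S between n1,n3
  Y(R7) = 0.2203+0.000j S between n2,n0
  Y(C3) = 0.000+0.005600j S between n3,n2
  I4: injects 0.0038 A into n3 (from n2)
Assemble and solve the 4×4 MNA system:
  V(n1)=1.756-0.001046j  V(n2)=1.955+7.196e-05j  V(n3)=2.031-0.001210j  V(n4)=1.756-0.001046j

-0.02275+1.355e-05j A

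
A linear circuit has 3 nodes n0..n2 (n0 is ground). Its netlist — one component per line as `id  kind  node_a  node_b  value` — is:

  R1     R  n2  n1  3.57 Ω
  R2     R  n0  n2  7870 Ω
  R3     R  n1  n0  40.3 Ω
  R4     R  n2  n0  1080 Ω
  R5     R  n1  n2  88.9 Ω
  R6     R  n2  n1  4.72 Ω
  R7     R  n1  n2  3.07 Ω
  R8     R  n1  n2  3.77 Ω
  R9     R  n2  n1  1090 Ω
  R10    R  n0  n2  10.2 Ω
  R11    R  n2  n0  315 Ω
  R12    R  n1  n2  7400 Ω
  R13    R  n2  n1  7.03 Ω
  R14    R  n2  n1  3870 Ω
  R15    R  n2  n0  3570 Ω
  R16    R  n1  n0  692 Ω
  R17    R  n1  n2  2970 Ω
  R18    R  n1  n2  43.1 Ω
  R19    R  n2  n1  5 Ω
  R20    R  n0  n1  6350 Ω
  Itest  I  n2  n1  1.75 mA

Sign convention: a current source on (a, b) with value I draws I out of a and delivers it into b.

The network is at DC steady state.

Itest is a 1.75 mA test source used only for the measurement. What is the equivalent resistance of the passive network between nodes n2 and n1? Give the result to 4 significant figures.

R_eq = 0.6746 Ω

Apply KCL at each of the 2 non-ground nodes and solve the resulting linear system.
Node n1: branches {R1, R3, R5, R6, R7, R8, R9, R12, R13, R14, R16, R17, R18, R19, R20, Itest} → V_1 = 0.0009388
Node n2: branches {R1, R2, R4, R5, R6, R7, R8, R9, R10, R11, R12, R13, R14, R15, R17, R18, R19, Itest} → V_2 = -0.0002418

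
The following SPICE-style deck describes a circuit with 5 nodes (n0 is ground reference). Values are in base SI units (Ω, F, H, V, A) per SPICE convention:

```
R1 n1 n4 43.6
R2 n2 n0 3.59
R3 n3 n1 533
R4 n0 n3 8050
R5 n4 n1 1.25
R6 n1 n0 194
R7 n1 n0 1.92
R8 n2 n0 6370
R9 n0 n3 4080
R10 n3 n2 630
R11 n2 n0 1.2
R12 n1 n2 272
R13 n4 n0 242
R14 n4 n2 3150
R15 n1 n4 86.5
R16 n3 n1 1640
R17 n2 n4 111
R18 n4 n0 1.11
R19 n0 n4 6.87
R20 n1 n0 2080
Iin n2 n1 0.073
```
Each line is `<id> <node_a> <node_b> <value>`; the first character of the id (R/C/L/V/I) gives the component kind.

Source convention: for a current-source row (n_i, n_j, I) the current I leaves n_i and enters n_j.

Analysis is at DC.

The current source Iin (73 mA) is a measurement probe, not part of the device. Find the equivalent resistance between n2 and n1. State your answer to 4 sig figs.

Apply KCL at each of the 4 non-ground nodes and solve the resulting linear system.
Node n1: branches {R1, R3, R5, R6, R7, R12, R15, R16, R20, Iin} → V_1 = 0.07258
Node n2: branches {R2, R8, R10, R11, R12, R14, R17, Iin} → V_2 = -0.06427
Node n3: branches {R3, R4, R9, R10, R16} → V_3 = 0.01765
Node n4: branches {R1, R5, R13, R14, R15, R17, R18, R19} → V_4 = 0.03165

R_eq = 1.875 Ω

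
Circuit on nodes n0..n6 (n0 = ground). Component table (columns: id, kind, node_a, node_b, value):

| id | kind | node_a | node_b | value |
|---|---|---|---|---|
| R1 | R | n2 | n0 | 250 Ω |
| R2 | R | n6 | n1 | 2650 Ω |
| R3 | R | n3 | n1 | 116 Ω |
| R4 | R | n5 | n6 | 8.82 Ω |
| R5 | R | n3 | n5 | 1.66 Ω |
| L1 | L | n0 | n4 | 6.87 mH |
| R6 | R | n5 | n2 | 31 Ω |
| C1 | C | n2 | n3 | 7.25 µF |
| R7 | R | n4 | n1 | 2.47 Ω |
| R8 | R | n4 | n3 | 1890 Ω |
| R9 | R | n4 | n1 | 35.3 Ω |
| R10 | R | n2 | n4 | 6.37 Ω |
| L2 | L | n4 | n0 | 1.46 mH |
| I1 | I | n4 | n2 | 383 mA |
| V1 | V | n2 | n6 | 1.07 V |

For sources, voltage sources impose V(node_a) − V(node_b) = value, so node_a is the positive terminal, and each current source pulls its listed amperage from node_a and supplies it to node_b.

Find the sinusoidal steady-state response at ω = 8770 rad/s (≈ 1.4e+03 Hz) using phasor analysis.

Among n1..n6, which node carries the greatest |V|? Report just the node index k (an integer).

2

MNA unknowns: 6 node voltages V₁..V_6 plus 1 source current (V1)
R1: Y=0.004000+0.000j on G[2,0]
R2: Y=0.0003774+0.000j on G[6,1]
R3: Y=0.008621+0.000j on G[3,1]
R4: Y=0.1134+0.000j on G[5,6]
R5: Y=0.6024+0.000j on G[3,5]
L1: Y=0.000-0.01660j on G[0,4]
R6: Y=0.03226+0.000j on G[5,2]
C1: Y=0.000+0.06358j on G[2,3]
R7: Y=0.4049+0.000j on G[4,1]
R8: Y=0.0005291+0.000j on G[4,3]
R9: Y=0.02833+0.000j on G[4,1]
R10: Y=0.1570+0.000j on G[2,4]
L2: Y=0.000-0.07810j on G[4,0]
I1: z[4]−=0.383, z[2]+=0.383
V1: row V2−V6=1.07, i_V1 at 2,6
solve → V1=0.02632-0.08954j, V2=2.286-0.1141j, V3=1.539+0.2631j, V4=-0.004822-0.09654j, V5=1.522+0.1896j, V6=1.216-0.1141j
aux → i_V1=-0.03431-0.03445j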